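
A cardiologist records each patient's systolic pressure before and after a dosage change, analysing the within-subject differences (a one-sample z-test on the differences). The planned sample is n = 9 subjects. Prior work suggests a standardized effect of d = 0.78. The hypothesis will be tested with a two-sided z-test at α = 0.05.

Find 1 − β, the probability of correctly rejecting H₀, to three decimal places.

Noncentrality parameter: δ = d·√n = 0.78 × √9 = 2.3400
Two-sided α = 0.05 → critical value z_{0.025} = 1.960.
Power = Φ(δ − 1.960) + Φ(−δ − 1.960) = Φ(0.380) + Φ(-4.300) = 0.6480 + 0.0000 = 0.6480.

Power ≈ 0.648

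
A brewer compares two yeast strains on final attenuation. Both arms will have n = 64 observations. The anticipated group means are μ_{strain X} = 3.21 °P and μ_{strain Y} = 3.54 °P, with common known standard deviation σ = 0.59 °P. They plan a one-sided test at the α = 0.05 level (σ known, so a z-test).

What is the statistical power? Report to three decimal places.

Power ≈ 0.936

Standardized effect: d = |μ_{strain X} − μ_{strain Y}| / σ = |3.21 − 3.54| / 0.59 = 0.5593
Noncentrality parameter: δ = d·√(n/2) = 0.5593 × √(64/2) = 3.1640
Critical value for a one-sided test at α = 0.05: z_α = 1.645.
Power = Φ(δ − 1.645) = Φ(1.519) = 0.9356.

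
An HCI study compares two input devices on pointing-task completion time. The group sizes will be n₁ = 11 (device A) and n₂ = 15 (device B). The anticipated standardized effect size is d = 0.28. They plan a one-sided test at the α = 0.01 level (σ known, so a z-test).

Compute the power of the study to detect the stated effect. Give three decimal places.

Noncentrality parameter: δ = d / √(1/n₁ + 1/n₂) = 0.28 / √(1/11 + 1/15) = 0.7054
Critical value for a one-sided test at α = 0.01: z_α = 2.326.
Power = P(Z > 2.326 − δ) = Φ(-1.621) = 0.0525.

Power ≈ 0.053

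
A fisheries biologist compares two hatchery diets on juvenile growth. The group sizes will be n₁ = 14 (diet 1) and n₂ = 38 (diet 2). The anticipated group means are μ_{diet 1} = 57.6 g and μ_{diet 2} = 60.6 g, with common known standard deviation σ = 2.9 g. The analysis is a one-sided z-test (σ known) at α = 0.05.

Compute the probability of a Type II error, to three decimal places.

Standardized effect: d = |μ_{diet 1} − μ_{diet 2}| / σ = |57.6 − 60.6| / 2.9 = 1.0345
Noncentrality parameter: δ = d / √(1/n₁ + 1/n₂) = 1.0345 / √(1/14 + 1/38) = 3.3089
One-sided α = 0.05 → critical value z_{0.05} = 1.645.
Power = P(Z > 1.645 − δ) = Φ(1.664) = 0.9519.
Type II error: β = 1 − power = 1 − 0.9519 = 0.0481.

β ≈ 0.048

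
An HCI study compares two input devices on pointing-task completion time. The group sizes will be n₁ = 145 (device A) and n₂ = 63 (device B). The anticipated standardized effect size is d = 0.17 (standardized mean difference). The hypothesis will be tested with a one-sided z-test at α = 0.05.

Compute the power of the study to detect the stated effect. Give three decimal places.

Noncentrality parameter: δ = d / √(1/n₁ + 1/n₂) = 0.17 / √(1/145 + 1/63) = 1.1266
One-sided α = 0.05 → critical value z_{0.05} = 1.645.
Power = Φ(δ − 1.645) = Φ(-0.518) = 0.3021.

Power ≈ 0.302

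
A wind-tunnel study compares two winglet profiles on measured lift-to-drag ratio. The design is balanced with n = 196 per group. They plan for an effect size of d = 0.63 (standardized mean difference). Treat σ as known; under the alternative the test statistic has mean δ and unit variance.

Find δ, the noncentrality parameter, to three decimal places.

δ ≈ 6.237

δ = d·√(n/2) = 0.63 × √(196/2) = 6.2367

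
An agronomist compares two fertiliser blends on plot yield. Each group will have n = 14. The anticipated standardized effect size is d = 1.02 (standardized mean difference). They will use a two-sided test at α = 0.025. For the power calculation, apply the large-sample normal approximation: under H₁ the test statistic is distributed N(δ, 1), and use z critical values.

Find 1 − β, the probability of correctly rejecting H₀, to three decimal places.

Noncentrality parameter: δ = d·√(n/2) = 1.02 × √(14/2) = 2.6987
Two-sided α = 0.025 → critical value z_{0.0125} = 2.241.
Power = Φ(δ − 2.241) + Φ(−δ − 2.241) = Φ(0.457) + Φ(-4.940) = 0.6763 + 0.0000 = 0.6763.

Power ≈ 0.676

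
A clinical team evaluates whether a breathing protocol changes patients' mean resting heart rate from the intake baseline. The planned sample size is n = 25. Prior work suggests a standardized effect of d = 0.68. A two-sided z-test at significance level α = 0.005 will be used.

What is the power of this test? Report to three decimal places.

Power ≈ 0.723

Noncentrality parameter: δ = d·√n = 0.68 × √25 = 3.4000
Two-sided α = 0.005 → critical value z_{0.0025} = 2.807.
Power = Φ(δ − 2.807) + Φ(−δ − 2.807) = Φ(0.593) + Φ(-6.207) = 0.7234 + 0.0000 = 0.7234.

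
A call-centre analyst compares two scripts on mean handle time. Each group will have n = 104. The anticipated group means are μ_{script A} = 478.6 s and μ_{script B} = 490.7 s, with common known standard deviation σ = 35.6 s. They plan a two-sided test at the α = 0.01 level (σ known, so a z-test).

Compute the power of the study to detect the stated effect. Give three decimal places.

Power ≈ 0.450

Standardized effect: d = |μ_{script A} − μ_{script B}| / σ = |478.6 − 490.7| / 35.6 = 0.3399
Noncentrality parameter: λ = d·√(n/2) = 0.3399 × √(104/2) = 2.4510
Critical value for a two-sided test at α = 0.01: z_{α/2} = 2.576.
Power = Φ(λ − 2.576) + Φ(−λ − 2.576) = Φ(-0.125) + Φ(-5.027) = 0.4503 + 0.0000 = 0.4503.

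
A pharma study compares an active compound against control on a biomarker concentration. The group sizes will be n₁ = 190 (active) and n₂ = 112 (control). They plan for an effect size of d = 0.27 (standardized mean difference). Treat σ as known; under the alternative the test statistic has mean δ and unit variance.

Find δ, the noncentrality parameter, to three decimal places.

δ = d / √(1/n₁ + 1/n₂) = 0.27 / √(1/190 + 1/112) = 2.2664

δ ≈ 2.266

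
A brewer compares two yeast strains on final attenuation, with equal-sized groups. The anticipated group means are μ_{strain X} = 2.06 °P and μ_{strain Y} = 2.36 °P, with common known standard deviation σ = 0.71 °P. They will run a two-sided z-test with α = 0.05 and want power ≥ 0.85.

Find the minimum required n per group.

n = 101 per group

Standardized effect: d = |μ_{strain X} − μ_{strain Y}| / σ = |2.06 − 2.36| / 0.71 = 0.4225
For power 0.85 need Φ(δ − z_{0.025}) = 0.85, so δ = z_{0.025} + z_{0.15} = 1.960 + 1.036 = 2.996.
(Ignoring the negligible lower-tail rejection probability gives the usual closed-form inversion.)
δ = d·√(n/2) ⇒ n = 2(δ/d)² = 2 × (2.996 / 0.4225)² = 100.58.
Round up to the next whole unit.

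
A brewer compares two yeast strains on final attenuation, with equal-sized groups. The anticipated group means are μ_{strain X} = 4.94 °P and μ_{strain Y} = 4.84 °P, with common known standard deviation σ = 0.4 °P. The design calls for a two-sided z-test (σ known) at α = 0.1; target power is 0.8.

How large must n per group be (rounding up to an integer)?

Standardized effect: d = |μ_{strain X} − μ_{strain Y}| / σ = |4.94 − 4.84| / 0.4 = 0.2500
Set Φ(δ − 1.645) = 0.8; then δ − 1.645 = Φ⁻¹(0.8) = 0.842, giving δ = 2.486.
(The Φ(−δ − z_{α/2}) term is vanishingly small for δ > 0 and is dropped in the standard sample-size formula.)
δ = d·√(n/2) ⇒ n = 2(δ/d)² = 2 × (2.486 / 0.2500)² = 197.84.
Round up to the next whole unit.

n = 198 per group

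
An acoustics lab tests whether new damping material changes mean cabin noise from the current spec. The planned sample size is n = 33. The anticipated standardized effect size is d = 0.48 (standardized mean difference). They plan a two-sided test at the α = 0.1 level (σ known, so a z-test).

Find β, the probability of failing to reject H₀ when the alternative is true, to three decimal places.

Noncentrality parameter: δ = d·√n = 0.48 × √33 = 2.7574
Two-sided α = 0.1 → critical value z_{0.05} = 1.645.
Power = Φ(δ − 1.645) + Φ(−δ − 1.645) = Φ(1.113) + Φ(-4.402) = 0.8670 + 0.0000 = 0.8671.
Type II error: β = 1 − power = 1 − 0.8671 = 0.1329.

β ≈ 0.133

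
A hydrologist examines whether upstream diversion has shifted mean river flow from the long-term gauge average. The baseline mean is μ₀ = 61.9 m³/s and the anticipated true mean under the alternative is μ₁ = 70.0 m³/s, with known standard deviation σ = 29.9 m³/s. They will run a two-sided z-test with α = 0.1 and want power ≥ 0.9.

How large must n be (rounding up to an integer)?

n = 117

Standardized effect: d = |μ₁ − μ₀| / σ = |70.0 − 61.9| / 29.9 = 0.2709
Set Φ(δ − 1.645) = 0.9; then δ − 1.645 = Φ⁻¹(0.9) = 1.282, giving δ = 2.926.
(The Φ(−δ − z_{α/2}) term is vanishingly small for δ > 0 and is dropped in the standard sample-size formula.)
δ = d·√n ⇒ n = (δ/d)² = (2.926 / 0.2709)² = 116.69.
Rounding up, n = 117.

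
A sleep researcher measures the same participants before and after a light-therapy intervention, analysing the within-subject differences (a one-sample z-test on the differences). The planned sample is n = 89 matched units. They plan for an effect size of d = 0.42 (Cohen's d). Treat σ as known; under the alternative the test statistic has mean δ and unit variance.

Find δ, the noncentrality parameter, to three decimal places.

δ = d·√n = 0.42 × √89 = 3.9623

δ ≈ 3.962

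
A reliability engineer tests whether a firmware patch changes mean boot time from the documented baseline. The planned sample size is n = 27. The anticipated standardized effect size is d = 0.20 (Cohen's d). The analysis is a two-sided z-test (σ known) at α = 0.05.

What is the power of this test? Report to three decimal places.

Power ≈ 0.180

Noncentrality parameter: δ = d·√n = 0.20 × √27 = 1.0392
Two-sided α = 0.05 → critical value z_{0.025} = 1.960.
Power = Φ(δ − 1.960) + Φ(−δ − 1.960) = Φ(-0.921) + Φ(-2.999) = 0.1786 + 0.0014 = 0.1799.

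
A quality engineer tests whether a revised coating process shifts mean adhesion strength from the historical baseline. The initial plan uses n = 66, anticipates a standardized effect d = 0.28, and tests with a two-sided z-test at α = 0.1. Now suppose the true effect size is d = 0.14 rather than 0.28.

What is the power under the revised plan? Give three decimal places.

With d = 0.14: δ = d·√n = 0.14 × √66 = 1.1374. Critical value z_{0.05} = 1.645.
Revised power = Φ(δ − 1.645) + Φ(−δ − 1.645) = Φ(-0.507) + Φ(-2.782) = 0.3059 + 0.0027 = 0.3086.

Power ≈ 0.309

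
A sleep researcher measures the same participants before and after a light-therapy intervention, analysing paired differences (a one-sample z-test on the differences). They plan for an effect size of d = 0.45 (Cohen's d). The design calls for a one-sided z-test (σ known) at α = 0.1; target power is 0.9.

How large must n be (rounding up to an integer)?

Set Φ(δ − 1.282) = 0.9; then δ − 1.282 = Φ⁻¹(0.9) = 1.282, giving δ = 2.563.
δ = d·√n ⇒ n = (δ/d)² = (2.563 / 0.45)² = 32.44.
Round up to the next whole unit.

n = 33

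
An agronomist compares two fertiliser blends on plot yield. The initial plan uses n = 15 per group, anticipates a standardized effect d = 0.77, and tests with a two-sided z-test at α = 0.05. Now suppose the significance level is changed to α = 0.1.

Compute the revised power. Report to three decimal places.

δ = d·√(n/2) = 0.77 × √(15/2) = 2.1087 (unchanged). New critical value: z_{0.05} = 1.645.
Revised power = Φ(δ − 1.645) + Φ(−δ − 1.645) = Φ(0.464) + Φ(-3.754) = 0.6786 + 0.0001 = 0.6787.

Power ≈ 0.679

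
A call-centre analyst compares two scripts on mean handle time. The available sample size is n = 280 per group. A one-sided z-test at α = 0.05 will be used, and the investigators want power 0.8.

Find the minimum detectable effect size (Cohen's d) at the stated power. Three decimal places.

Required noncentrality: δ = z_{0.05} + z_{0.20} = 1.645 + 0.842 = 2.486.
δ = d·√(n/2) ⇒ d = δ/√(n/2) = 2.486/√(280/2) = 0.2101.

d ≈ 0.210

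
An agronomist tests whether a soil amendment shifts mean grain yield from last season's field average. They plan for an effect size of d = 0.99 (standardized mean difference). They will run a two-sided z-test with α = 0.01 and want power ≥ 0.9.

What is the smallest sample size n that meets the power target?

n = 16

For power 0.9 need Φ(δ − z_{0.005}) = 0.9, so δ = z_{0.005} + z_{0.10} = 2.576 + 1.282 = 3.857.
(Ignoring the negligible lower-tail rejection probability gives the usual closed-form inversion.)
δ = d·√n ⇒ n = (δ/d)² = (3.857 / 0.99)² = 15.18.
Round up to the next whole unit.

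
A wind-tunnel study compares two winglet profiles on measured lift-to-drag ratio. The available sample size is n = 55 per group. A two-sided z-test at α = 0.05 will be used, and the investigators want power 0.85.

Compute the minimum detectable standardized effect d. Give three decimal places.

d ≈ 0.571

Need Φ(δ − 1.960) = 0.85, so δ = 1.960 + 1.036 = 2.996.
(Lower-tail contribution to power is negligible for δ > 0.)
δ = d·√(n/2) ⇒ d = δ/√(n/2) = 2.996/√(55/2) = 0.5714.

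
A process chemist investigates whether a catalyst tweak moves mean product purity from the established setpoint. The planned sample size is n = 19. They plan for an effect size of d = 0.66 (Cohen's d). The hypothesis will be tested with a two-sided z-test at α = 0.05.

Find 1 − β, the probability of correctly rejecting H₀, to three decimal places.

Power ≈ 0.820

Noncentrality parameter: δ = d·√n = 0.66 × √19 = 2.8769
Critical value for a two-sided test at α = 0.05: z_{α/2} = 1.960.
Power = Φ(δ − 1.960) + Φ(−δ − 1.960) = Φ(0.917) + Φ(-4.837) = 0.8204 + 0.0000 = 0.8204.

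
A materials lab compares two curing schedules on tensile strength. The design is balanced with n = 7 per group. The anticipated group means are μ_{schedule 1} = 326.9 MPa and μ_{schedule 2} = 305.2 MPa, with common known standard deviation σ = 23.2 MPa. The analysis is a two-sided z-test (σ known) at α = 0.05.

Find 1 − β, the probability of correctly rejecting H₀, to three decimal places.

Power ≈ 0.417

Standardized effect: d = |μ_{schedule 1} − μ_{schedule 2}| / σ = |326.9 − 305.2| / 23.2 = 0.9353
Noncentrality parameter: δ = d·√(n/2) = 0.9353 × √(7/2) = 1.7499
Critical value for a two-sided test at α = 0.05: z_{α/2} = 1.960.
Power = Φ(δ − 1.960) + Φ(−δ − 1.960) = Φ(-0.210) + Φ(-3.710) = 0.4168 + 0.0001 = 0.4169.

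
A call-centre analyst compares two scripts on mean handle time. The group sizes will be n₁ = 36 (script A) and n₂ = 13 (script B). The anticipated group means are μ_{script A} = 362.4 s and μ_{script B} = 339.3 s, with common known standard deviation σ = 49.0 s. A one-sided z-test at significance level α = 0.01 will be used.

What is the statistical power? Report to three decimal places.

Power ≈ 0.192

Standardized effect: d = |μ_{script A} − μ_{script B}| / σ = |362.4 − 339.3| / 49.0 = 0.4714
Noncentrality parameter: δ = d / √(1/n₁ + 1/n₂) = 0.4714 / √(1/36 + 1/13) = 1.4569
Critical value for a one-sided test at α = 0.01: z_α = 2.326.
Power = P(Z > 2.326 − δ) = Φ(-0.869) = 0.1923.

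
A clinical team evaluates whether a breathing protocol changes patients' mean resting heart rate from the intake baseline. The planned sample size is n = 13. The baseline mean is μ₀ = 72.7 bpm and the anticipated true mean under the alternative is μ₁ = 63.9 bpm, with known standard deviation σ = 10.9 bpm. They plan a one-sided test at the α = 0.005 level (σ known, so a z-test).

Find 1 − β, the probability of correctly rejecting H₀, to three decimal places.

Standardized effect: d = |μ₁ − μ₀| / σ = |63.9 − 72.7| / 10.9 = 0.8073
Noncentrality parameter: δ = d·√n = 0.8073 × √13 = 2.9109
Critical value for a one-sided test at α = 0.005: z_α = 2.576.
Power = Φ(δ − 2.576) = Φ(0.335) = 0.6312.

Power ≈ 0.631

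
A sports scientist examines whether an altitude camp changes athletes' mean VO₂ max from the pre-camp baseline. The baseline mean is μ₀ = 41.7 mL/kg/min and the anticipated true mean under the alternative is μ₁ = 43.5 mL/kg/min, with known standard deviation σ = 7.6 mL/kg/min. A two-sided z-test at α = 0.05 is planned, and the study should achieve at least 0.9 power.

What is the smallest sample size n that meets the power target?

Standardized effect: d = |μ₁ − μ₀| / σ = |43.5 − 41.7| / 7.6 = 0.2368
Set Φ(δ − 1.960) = 0.9; then δ − 1.960 = Φ⁻¹(0.9) = 1.282, giving δ = 3.242.
(For δ > 0 the lower-tail rejection region contributes negligibly to power, so the one-term inversion is standard.)
δ = d·√n ⇒ n = (δ/d)² = (3.242 / 0.2368)² = 187.32.
Round up to the next whole unit.

n = 188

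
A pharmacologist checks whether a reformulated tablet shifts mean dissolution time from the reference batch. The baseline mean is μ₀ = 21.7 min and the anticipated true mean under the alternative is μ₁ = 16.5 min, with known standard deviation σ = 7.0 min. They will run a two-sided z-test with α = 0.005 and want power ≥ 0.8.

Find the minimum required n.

Standardized effect: d = |μ₁ − μ₀| / σ = |16.5 − 21.7| / 7.0 = 0.7429
For power 0.8 need Φ(δ − z_{0.0025}) = 0.8, so δ = z_{0.0025} + z_{0.20} = 2.807 + 0.842 = 3.649.
(For δ > 0 the lower-tail rejection region contributes negligibly to power, so the one-term inversion is standard.)
δ = d·√n ⇒ n = (δ/d)² = (3.649 / 0.7429)² = 24.12.
Rounding up, n = 25.

n = 25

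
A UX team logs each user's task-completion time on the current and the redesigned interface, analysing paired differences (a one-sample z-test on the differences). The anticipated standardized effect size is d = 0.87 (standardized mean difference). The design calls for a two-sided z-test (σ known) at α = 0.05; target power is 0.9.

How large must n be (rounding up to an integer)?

Set Φ(δ − 1.960) = 0.9; then δ − 1.960 = Φ⁻¹(0.9) = 1.282, giving δ = 3.242.
(Ignoring the negligible lower-tail rejection probability gives the usual closed-form inversion.)
δ = d·√n ⇒ n = (δ/d)² = (3.242 / 0.87)² = 13.88.
Round up to the next whole unit.

n = 14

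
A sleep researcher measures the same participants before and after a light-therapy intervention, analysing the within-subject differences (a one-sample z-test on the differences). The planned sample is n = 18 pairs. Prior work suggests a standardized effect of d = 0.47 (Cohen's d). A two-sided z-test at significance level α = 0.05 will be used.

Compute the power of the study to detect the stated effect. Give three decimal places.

Power ≈ 0.514

Noncentrality parameter: δ = d·√n = 0.47 × √18 = 1.9940
Critical value for a two-sided test at α = 0.05: z_{α/2} = 1.960.
Power = Φ(δ − 1.960) + Φ(−δ − 1.960) = Φ(0.034) + Φ(-3.954) = 0.5136 + 0.0000 = 0.5136.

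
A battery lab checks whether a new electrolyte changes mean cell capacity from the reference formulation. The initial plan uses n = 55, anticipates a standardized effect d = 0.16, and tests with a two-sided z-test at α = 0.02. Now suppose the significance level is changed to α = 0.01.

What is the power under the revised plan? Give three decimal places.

Power ≈ 0.082

δ = d·√n = 0.16 × √55 = 1.1866 (unchanged). New critical value: z_{0.005} = 2.576.
Revised power = Φ(δ − 2.576) + Φ(−δ − 2.576) = Φ(-1.389) + Φ(-3.762) = 0.0824 + 0.0001 = 0.0825.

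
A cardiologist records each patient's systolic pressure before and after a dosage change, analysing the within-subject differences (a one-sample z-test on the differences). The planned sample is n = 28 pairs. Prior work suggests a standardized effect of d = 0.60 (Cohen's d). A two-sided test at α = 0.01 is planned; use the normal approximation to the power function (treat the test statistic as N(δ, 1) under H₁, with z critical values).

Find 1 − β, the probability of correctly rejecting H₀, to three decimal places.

Power ≈ 0.725

Noncentrality parameter: δ = d·√n = 0.60 × √28 = 3.1749
Critical value for a two-sided test at α = 0.01: z_{α/2} = 2.576.
Power = Φ(δ − 2.576) + Φ(−δ − 2.576) = Φ(0.599) + Φ(-5.751) = 0.7254 + 0.0000 = 0.7254.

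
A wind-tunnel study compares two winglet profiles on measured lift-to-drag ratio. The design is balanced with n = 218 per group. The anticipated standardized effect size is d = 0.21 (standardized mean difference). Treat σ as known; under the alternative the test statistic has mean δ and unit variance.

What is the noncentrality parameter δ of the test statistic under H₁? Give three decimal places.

The noncentrality parameter scales effect size by the design's sample-size factor: δ = d·√(n/2) = 0.21 × √(218/2) = 2.1925

δ ≈ 2.192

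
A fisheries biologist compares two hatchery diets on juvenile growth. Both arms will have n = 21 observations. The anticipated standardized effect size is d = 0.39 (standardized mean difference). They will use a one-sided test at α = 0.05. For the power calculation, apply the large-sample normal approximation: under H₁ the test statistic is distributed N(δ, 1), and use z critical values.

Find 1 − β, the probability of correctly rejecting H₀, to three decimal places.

Power ≈ 0.352

Noncentrality parameter: δ = d·√(n/2) = 0.39 × √(21/2) = 1.2637
One-sided α = 0.05 → critical value z_{0.05} = 1.645.
Power = Φ(δ − 1.645) = Φ(-0.381) = 0.3516.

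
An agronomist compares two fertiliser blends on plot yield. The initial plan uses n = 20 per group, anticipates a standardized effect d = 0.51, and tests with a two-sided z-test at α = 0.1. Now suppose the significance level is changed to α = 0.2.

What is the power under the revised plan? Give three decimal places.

Power ≈ 0.632

δ = d·√(n/2) = 0.51 × √(20/2) = 1.6128 (unchanged). New critical value: z_{0.1} = 1.282.
Revised power = Φ(δ − 1.282) + Φ(−δ − 1.282) = Φ(0.331) + Φ(-2.894) = 0.6298 + 0.0019 = 0.6317.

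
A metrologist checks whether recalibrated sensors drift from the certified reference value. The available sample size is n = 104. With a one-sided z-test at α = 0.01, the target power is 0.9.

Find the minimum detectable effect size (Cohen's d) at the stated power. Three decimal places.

d ≈ 0.354

Required noncentrality: δ = z_{0.01} + z_{0.10} = 2.326 + 1.282 = 3.608.
δ = d·√n ⇒ d = δ/√n = 3.608/√104 = 0.3538.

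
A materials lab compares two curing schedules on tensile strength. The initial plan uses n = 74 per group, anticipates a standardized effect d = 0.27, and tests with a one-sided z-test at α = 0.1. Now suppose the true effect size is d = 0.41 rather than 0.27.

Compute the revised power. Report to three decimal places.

Power ≈ 0.887

With d = 0.41: δ = d·√(n/2) = 0.41 × √(74/2) = 2.4939. Critical value z_{0.1} = 1.282.
Revised power = P(Z > 1.282 − δ) = Φ(1.212) = 0.8873.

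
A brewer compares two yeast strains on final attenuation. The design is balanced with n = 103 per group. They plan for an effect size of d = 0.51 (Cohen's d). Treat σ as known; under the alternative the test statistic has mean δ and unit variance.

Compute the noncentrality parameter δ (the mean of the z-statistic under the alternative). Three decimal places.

δ ≈ 3.660

δ = d·√(n/2) = 0.51 × √(103/2) = 3.6599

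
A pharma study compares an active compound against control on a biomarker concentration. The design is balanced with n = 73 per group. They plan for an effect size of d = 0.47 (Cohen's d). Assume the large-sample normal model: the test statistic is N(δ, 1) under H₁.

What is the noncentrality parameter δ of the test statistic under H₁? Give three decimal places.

δ ≈ 2.840

The noncentrality parameter scales effect size by the design's sample-size factor: δ = d·√(n/2) = 0.47 × √(73/2) = 2.8395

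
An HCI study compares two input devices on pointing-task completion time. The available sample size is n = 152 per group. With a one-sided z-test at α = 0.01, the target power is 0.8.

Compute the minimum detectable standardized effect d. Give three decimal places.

d ≈ 0.363

Required noncentrality: δ = z_{0.01} + z_{0.20} = 2.326 + 0.842 = 3.168.
δ = d·√(n/2) ⇒ d = δ/√(n/2) = 3.168/√(152/2) = 0.3634.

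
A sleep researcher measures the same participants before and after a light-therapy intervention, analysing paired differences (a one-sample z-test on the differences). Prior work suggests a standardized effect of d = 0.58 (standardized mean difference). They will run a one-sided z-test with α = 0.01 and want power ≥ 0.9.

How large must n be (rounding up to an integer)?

n = 39

Set Φ(δ − 2.326) = 0.9; then δ − 2.326 = Φ⁻¹(0.9) = 1.282, giving δ = 3.608.
δ = d·√n ⇒ n = (δ/d)² = (3.608 / 0.58)² = 38.69.
Rounding up, n = 39.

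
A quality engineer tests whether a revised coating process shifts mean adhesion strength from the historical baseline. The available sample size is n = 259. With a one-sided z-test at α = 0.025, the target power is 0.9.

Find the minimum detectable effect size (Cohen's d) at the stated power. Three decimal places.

d ≈ 0.201

Need Φ(δ − 1.960) = 0.9, so δ = 1.960 + 1.282 = 3.242.
δ = d·√n ⇒ d = δ/√n = 3.242/√259 = 0.2014.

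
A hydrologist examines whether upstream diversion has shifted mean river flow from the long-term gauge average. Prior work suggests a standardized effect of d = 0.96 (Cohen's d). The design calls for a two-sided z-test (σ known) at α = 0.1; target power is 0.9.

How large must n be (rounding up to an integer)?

For power 0.9 need Φ(δ − z_{0.05}) = 0.9, so δ = z_{0.05} + z_{0.10} = 1.645 + 1.282 = 2.926.
(Ignoring the negligible lower-tail rejection probability gives the usual closed-form inversion.)
δ = d·√n ⇒ n = (δ/d)² = (2.926 / 0.96)² = 9.29.
Round up to the next whole unit.

n = 10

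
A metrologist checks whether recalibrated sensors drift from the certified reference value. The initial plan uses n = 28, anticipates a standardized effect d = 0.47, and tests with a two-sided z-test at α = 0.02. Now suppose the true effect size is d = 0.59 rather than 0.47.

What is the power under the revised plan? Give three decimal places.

Power ≈ 0.787

With d = 0.59: δ = d·√n = 0.59 × √28 = 3.1220. Critical value z_{0.01} = 2.326.
Revised power = Φ(δ − 2.326) + Φ(−δ − 2.326) = Φ(0.796) + Φ(-5.448) = 0.7869 + 0.0000 = 0.7869.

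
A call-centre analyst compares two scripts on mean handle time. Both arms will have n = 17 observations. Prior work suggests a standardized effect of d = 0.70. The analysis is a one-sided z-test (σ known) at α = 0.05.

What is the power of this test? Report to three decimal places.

Noncentrality parameter: δ = d·√(n/2) = 0.70 × √(17/2) = 2.0408
One-sided α = 0.05 → critical value z_{0.05} = 1.645.
Power = Φ(δ − 1.645) = Φ(0.396) = 0.6539.

Power ≈ 0.654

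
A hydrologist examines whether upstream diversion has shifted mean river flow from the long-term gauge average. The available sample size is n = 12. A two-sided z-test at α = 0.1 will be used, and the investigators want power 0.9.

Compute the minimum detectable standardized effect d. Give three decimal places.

Required noncentrality: δ = z_{0.05} + z_{0.10} = 1.645 + 1.282 = 2.926.
(Lower-tail contribution to power is negligible for δ > 0.)
δ = d·√n ⇒ d = δ/√n = 2.926/√12 = 0.8448.

d ≈ 0.845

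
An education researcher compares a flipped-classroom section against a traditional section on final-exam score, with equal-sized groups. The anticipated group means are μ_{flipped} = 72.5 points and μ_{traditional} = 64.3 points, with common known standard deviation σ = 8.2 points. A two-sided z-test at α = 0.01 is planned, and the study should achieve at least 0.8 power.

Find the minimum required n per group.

n = 24 per group

Standardized effect: d = |μ_{flipped} − μ_{traditional}| / σ = |72.5 − 64.3| / 8.2 = 1.0000
For power 0.8 need Φ(δ − z_{0.005}) = 0.8, so δ = z_{0.005} + z_{0.20} = 2.576 + 0.842 = 3.417.
(For δ > 0 the lower-tail rejection region contributes negligibly to power, so the one-term inversion is standard.)
δ = d·√(n/2) ⇒ n = 2(δ/d)² = 2 × (3.417 / 1.0000)² = 23.36.
Round up to the next whole unit.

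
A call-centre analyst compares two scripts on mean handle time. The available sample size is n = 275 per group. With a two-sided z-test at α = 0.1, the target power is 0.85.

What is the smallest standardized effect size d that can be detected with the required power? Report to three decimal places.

d ≈ 0.229

Need Φ(δ − 1.645) = 0.85, so δ = 1.645 + 1.036 = 2.681.
(The second rejection-region term Φ(−δ − z_{α/2}) is negligible and dropped.)
δ = d·√(n/2) ⇒ d = δ/√(n/2) = 2.681/√(275/2) = 0.2287.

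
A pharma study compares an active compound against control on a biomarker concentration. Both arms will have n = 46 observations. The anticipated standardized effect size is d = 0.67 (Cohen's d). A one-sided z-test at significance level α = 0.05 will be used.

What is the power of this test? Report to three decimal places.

Power ≈ 0.942

Noncentrality parameter: δ = d·√(n/2) = 0.67 × √(46/2) = 3.2132
Critical value for a one-sided test at α = 0.05: z_α = 1.645.
Power = Φ(δ − 1.645) = Φ(1.568) = 0.9416.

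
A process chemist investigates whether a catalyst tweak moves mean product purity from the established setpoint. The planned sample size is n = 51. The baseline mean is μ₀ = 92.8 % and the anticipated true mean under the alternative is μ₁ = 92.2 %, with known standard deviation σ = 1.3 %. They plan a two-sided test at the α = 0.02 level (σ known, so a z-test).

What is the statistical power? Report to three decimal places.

Power ≈ 0.834

Standardized effect: d = |μ₁ − μ₀| / σ = |92.2 − 92.8| / 1.3 = 0.4615
Noncentrality parameter: δ = d·√n = 0.4615 × √51 = 3.2960
Critical value for a two-sided test at α = 0.02: z_{α/2} = 2.326.
Power = Φ(δ − 2.326) + Φ(−δ − 2.326) = Φ(0.970) + Φ(-5.622) = 0.8339 + 0.0000 = 0.8339.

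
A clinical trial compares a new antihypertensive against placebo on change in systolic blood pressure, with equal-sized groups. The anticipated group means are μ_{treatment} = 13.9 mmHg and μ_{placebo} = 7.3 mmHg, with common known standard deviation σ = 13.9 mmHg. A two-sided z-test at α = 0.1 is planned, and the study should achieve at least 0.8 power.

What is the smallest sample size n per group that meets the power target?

Standardized effect: d = |μ_{treatment} − μ_{placebo}| / σ = |13.9 − 7.3| / 13.9 = 0.4748
Set Φ(δ − 1.645) = 0.8; then δ − 1.645 = Φ⁻¹(0.8) = 0.842, giving δ = 2.486.
(Ignoring the negligible lower-tail rejection probability gives the usual closed-form inversion.)
δ = d·√(n/2) ⇒ n = 2(δ/d)² = 2 × (2.486 / 0.4748)² = 54.85.
Round up to the next whole unit.

n = 55 per group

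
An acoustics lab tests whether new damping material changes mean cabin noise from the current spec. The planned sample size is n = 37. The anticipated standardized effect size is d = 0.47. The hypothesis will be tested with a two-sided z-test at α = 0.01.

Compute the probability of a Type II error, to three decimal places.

Noncentrality parameter: λ = d·√n = 0.47 × √37 = 2.8589
Two-sided α = 0.01 → critical value z_{0.005} = 2.576.
Power = Φ(λ − 2.576) + Φ(−λ − 2.576) = Φ(0.283) + Φ(-5.435) = 0.6114 + 0.0000 = 0.6114.
Type II error: β = 1 − power = 1 − 0.6114 = 0.3886.

β ≈ 0.389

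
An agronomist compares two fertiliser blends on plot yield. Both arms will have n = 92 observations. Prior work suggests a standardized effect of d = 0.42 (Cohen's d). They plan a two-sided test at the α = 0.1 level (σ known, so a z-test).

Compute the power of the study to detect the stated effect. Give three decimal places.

Noncentrality parameter: δ = d·√(n/2) = 0.42 × √(92/2) = 2.8486
Two-sided α = 0.1 → critical value z_{0.05} = 1.645.
Power = Φ(δ − 1.645) + Φ(−δ − 1.645) = Φ(1.204) + Φ(-4.493) = 0.8857 + 0.0000 = 0.8857.

Power ≈ 0.886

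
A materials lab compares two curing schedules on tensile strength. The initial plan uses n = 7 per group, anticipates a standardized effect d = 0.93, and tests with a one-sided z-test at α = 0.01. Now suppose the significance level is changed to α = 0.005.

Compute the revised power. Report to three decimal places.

Power ≈ 0.202

δ = d·√(n/2) = 0.93 × √(7/2) = 1.7399 (unchanged). New critical value: z_{0.005} = 2.576.
Revised power = P(Z > 2.576 − δ) = Φ(-0.836) = 0.2016.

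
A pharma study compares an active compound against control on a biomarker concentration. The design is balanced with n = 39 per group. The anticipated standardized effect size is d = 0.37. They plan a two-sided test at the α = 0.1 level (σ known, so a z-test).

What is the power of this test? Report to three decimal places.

Power ≈ 0.496

Noncentrality parameter: δ = d·√(n/2) = 0.37 × √(39/2) = 1.6339
Two-sided α = 0.1 → critical value z_{0.05} = 1.645.
Power = Φ(δ − 1.645) + Φ(−δ − 1.645) = Φ(-0.011) + Φ(-3.279) = 0.4956 + 0.0005 = 0.4961.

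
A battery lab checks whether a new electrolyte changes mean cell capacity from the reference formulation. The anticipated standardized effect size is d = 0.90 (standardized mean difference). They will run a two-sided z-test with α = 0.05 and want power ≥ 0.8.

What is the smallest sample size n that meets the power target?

For power 0.8 need Φ(δ − z_{0.025}) = 0.8, so δ = z_{0.025} + z_{0.20} = 1.960 + 0.842 = 2.802.
(Ignoring the negligible lower-tail rejection probability gives the usual closed-form inversion.)
δ = d·√n ⇒ n = (δ/d)² = (2.802 / 0.90)² = 9.69.
Round up to the next whole unit.

n = 10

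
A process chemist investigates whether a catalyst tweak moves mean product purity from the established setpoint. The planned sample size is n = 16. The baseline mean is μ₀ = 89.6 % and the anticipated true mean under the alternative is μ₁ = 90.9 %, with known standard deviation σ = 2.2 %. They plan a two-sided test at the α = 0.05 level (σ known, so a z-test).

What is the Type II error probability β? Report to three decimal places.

β ≈ 0.343

Standardized effect: d = |μ₁ − μ₀| / σ = |90.9 − 89.6| / 2.2 = 0.5909
Noncentrality parameter: δ = d·√n = 0.5909 × √16 = 2.3636
Critical value for a two-sided test at α = 0.05: z_{α/2} = 1.960.
Power = Φ(δ − 1.960) + Φ(−δ − 1.960) = Φ(0.404) + Φ(-4.324) = 0.6568 + 0.0000 = 0.6568.
Type II error: β = 1 − power = 1 − 0.6568 = 0.3432.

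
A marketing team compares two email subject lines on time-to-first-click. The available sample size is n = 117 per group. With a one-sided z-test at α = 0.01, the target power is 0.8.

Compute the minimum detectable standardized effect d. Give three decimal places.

Required noncentrality: δ = z_{0.01} + z_{0.20} = 2.326 + 0.842 = 3.168.
δ = d·√(n/2) ⇒ d = δ/√(n/2) = 3.168/√(117/2) = 0.4142.

d ≈ 0.414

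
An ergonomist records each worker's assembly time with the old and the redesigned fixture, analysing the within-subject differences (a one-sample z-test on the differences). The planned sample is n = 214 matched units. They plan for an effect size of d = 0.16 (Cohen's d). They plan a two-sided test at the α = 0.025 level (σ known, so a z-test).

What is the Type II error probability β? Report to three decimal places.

β ≈ 0.460

Noncentrality parameter: δ = d·√n = 0.16 × √214 = 2.3406
Critical value for a two-sided test at α = 0.025: z_{α/2} = 2.241.
Power = Φ(δ − 2.241) + Φ(−δ − 2.241) = Φ(0.099) + Φ(-4.582) = 0.5395 + 0.0000 = 0.5395.
Type II error: β = 1 − power = 1 − 0.5395 = 0.4605.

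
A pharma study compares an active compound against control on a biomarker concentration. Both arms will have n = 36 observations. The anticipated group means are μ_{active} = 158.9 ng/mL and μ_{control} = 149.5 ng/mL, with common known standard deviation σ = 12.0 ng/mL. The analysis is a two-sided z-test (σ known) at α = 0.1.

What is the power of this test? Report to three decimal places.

Standardized effect: d = |μ_{active} − μ_{control}| / σ = |158.9 − 149.5| / 12.0 = 0.7833
Noncentrality parameter: δ = d·√(n/2) = 0.7833 × √(36/2) = 3.3234
Two-sided α = 0.1 → critical value z_{0.05} = 1.645.
Power = Φ(δ − 1.645) + Φ(−δ − 1.645) = Φ(1.679) + Φ(-4.968) = 0.9534 + 0.0000 = 0.9534.

Power ≈ 0.953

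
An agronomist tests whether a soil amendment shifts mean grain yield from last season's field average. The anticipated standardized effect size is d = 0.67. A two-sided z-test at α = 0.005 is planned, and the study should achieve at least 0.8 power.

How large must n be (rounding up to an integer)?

Set Φ(δ − 2.807) = 0.8; then δ − 2.807 = Φ⁻¹(0.8) = 0.842, giving δ = 3.649.
(Ignoring the negligible lower-tail rejection probability gives the usual closed-form inversion.)
δ = d·√n ⇒ n = (δ/d)² = (3.649 / 0.67)² = 29.66.
Rounding up, n = 30.

n = 30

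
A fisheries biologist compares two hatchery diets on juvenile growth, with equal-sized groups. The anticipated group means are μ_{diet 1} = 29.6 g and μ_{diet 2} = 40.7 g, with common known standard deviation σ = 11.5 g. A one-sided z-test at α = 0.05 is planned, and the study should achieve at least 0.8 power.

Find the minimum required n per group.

Standardized effect: d = |μ_{diet 1} − μ_{diet 2}| / σ = |29.6 − 40.7| / 11.5 = 0.9652
For power 0.8 need Φ(δ − z_{0.05}) = 0.8, so δ = z_{0.05} + z_{0.20} = 1.645 + 0.842 = 2.486.
δ = d·√(n/2) ⇒ n = 2(δ/d)² = 2 × (2.486 / 0.9652)² = 13.27.
Rounding up, n = 14 per group.

n = 14 per group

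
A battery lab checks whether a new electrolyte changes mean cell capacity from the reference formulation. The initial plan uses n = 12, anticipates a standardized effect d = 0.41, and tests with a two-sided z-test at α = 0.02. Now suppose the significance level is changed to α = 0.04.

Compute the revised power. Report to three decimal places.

Power ≈ 0.263

δ = d·√n = 0.41 × √12 = 1.4203 (unchanged). New critical value: z_{0.02} = 2.054.
Revised power = Φ(δ − 2.054) + Φ(−δ − 2.054) = Φ(-0.633) + Φ(-3.474) = 0.2632 + 0.0003 = 0.2635.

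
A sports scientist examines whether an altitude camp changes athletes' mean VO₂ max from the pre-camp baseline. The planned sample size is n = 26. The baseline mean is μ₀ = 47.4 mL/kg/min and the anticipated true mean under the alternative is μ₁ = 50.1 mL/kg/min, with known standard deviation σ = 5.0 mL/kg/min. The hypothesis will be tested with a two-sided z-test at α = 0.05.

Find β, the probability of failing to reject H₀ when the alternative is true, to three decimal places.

Standardized effect: d = |μ₁ − μ₀| / σ = |50.1 − 47.4| / 5.0 = 0.5400
Noncentrality parameter: δ = d·√n = 0.5400 × √26 = 2.7535
Critical value for a two-sided test at α = 0.05: z_{α/2} = 1.960.
Power = Φ(δ − 1.960) + Φ(−δ − 1.960) = Φ(0.794) + Φ(-4.713) = 0.7863 + 0.0000 = 0.7863.
Type II error: β = 1 − power = 1 − 0.7863 = 0.2137.

β ≈ 0.214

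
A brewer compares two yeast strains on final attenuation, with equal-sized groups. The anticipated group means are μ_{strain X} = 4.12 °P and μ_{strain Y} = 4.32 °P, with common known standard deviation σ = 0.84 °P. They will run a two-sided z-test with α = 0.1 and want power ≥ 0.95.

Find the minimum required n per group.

n = 382 per group

Standardized effect: d = |μ_{strain X} − μ_{strain Y}| / σ = |4.12 − 4.32| / 0.84 = 0.2381
For power 0.95 need Φ(δ − z_{0.05}) = 0.95, so δ = z_{0.05} + z_{0.05} = 1.645 + 1.645 = 3.290.
(The Φ(−δ − z_{α/2}) term is vanishingly small for δ > 0 and is dropped in the standard sample-size formula.)
δ = d·√(n/2) ⇒ n = 2(δ/d)² = 2 × (3.290 / 0.2381)² = 381.81.
Round up to the next whole unit.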